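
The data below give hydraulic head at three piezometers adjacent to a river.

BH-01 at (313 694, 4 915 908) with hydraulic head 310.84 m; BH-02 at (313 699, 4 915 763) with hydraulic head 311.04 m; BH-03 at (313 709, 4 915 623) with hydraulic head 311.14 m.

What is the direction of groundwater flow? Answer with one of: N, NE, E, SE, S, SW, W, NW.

E

With h = a·x + b·y + c and BH-01 as origin, the differences give:
  5·a + (-145)·b = +0.20
  15·a + (-285)·b = +0.30
Eliminate b (×(-285) and ×(-145), subtract): 750·a = -13.500 → a = ∂h/∂x = -0.01800
Back-substitute: b = ∂h/∂y = -0.002000.
Flow = −∇h = (+0.01800 east, +0.002000 north), which points east.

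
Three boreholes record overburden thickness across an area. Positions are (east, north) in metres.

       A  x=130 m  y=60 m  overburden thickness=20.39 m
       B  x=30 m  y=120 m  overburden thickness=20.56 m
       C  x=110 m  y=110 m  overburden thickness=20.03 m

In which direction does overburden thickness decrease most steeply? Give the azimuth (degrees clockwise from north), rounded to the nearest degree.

With d = a·x + b·y + c and A as origin, the differences give:
  (-100)·a + 60·b = +0.17
  (-20)·a + 50·b = -0.36
Eliminate b (×50 and ×60, subtract): -3800·a = 30.100 → a = ∂d/∂x = -0.007921
Back-substitute: b = ∂d/∂y = -0.01037.
Steepest decrease is along −∇f: components (+0.007921 E, +0.01037 N).
Azimuth = atan2(+0.007921, +0.01037) = 37.4° ≈ 037°.

037°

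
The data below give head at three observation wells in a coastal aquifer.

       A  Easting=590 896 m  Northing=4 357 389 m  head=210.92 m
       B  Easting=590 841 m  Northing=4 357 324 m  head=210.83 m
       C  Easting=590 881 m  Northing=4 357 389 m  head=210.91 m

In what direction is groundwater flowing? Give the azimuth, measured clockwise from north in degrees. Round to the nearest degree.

219°

Taking A as reference: B−A = (-55, -65, -0.09); C−A = (-15, 0, -0.01).
Solve a·Δx + b·Δy = Δh: det = (-55)·0 − (-15)·(-65) = -975.
∂h/∂x = [(-0.09)·0 − (-0.01)·(-65)] / -975 = +0.0006667
∂h/∂y = [(-55)·(-0.01) − (-15)·(-0.09)] / -975 = +0.0008205
Flow direction (−∇h) has components (-0.0006667 E, -0.0008205 N).
Azimuth = atan2(E, N) = atan2(-0.0006667, -0.0008205) = 219.1° ≈ 219°.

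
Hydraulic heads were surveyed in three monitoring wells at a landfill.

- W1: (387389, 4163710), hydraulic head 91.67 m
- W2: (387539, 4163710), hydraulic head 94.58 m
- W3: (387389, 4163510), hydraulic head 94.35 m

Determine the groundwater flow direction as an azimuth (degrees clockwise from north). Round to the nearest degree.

∂h/∂x = (94.58 − 91.67) / (387539 − 387389) = +0.01940
∂h/∂y = (94.35 − 91.67) / (4163510 − 4163710) = -0.01340
Flow direction (−∇h) has components (-0.01940 E, +0.01340 N).
Azimuth = atan2(E, N) = atan2(-0.01940, +0.01340) = 304.6° ≈ 305°.

305°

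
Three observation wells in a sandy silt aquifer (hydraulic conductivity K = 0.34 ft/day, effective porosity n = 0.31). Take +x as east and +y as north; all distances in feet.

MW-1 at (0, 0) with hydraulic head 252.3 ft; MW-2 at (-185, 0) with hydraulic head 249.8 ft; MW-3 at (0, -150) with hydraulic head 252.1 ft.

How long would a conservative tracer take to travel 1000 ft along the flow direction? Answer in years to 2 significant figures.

180 years

∂h/∂x = (249.8 − 252.3) / (-185 − 0) = +0.01351
∂h/∂y = (252.1 − 252.3) / (-150 − 0) = +0.001333
|∇h| = √(0.01351² + 0.001333²) = 0.01358
Seepage velocity v = K·i/n = 0.34 × 0.01358 / 0.31 = 0.01489 ft/day.
t = 1000 / 0.01489 = 6.716e+04 days = 184 years.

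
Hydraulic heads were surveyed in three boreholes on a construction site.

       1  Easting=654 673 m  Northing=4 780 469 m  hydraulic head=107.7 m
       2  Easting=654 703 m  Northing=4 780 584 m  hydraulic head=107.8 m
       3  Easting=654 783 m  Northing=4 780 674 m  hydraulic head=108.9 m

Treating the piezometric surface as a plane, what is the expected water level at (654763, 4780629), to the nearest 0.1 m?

108.7 m

Three-point gradient (reference 1): Δ to 2 = (30, 115, +0.1), Δ to 3 = (110, 205, +1.2).
∂h/∂x = +0.01808, ∂h/∂y = -0.003846 (det = -6500).
h(654763, 4780629) = 107.7 + (+0.01808)·(90) + (-0.003846)·(160) = 107.7 +1.627 -0.615 = 108.712 m.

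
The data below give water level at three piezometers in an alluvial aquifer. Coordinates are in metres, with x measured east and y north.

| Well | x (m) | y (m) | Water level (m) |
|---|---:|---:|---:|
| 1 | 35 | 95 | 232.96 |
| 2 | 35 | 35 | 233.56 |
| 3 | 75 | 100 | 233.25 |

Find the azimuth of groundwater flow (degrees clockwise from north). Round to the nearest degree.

Differences from 1: to 2 (Δx, Δy, Δh) = (0, -60, +0.60); to 3 = (40, 5, +0.29).
Determinant of the coordinate differences = 0·5 − 40·(-60) = 2400.
∂h/∂x = [(+0.60)·5 − (+0.29)·(-60)] / 2400 = +0.008500
∂h/∂y = [0·(+0.29) − 40·(+0.60)] / 2400 = -0.010000
Flow direction (−∇h) has components (-0.008500 E, +0.010000 N).
Azimuth = atan2(E, N) = atan2(-0.008500, +0.010000) = 319.6° ≈ 320°.

320°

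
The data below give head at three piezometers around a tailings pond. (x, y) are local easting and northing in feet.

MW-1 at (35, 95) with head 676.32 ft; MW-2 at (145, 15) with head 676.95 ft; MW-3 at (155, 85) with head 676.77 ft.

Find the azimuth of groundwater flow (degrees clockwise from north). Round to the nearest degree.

311°

Taking MW-1 as reference: MW-2−MW-1 = (110, -80, +0.63); MW-3−MW-1 = (120, -10, +0.45).
Solve a·Δx + b·Δy = Δh: det = 110·(-10) − 120·(-80) = 8500.
∂h/∂x = [(+0.63)·(-10) − (+0.45)·(-80)] / 8500 = +0.003494
∂h/∂y = [110·(+0.45) − 120·(+0.63)] / 8500 = -0.003071
Flow direction (−∇h) has components (-0.003494 E, +0.003071 N).
Azimuth = atan2(E, N) = atan2(-0.003494, +0.003071) = 311.3° ≈ 311°.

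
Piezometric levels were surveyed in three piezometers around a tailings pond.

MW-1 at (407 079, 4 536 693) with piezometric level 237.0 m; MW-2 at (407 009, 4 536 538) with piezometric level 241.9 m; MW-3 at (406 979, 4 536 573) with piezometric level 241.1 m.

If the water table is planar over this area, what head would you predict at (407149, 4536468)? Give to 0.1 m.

243.0 m

Taking MW-1 as reference: MW-2−MW-1 = (-70, -155, +4.9); MW-3−MW-1 = (-100, -120, +4.1).
Solve a·Δx + b·Δy = Δh: det = (-70)·(-120) − (-100)·(-155) = -7100.
∂h/∂x = [(+4.9)·(-120) − (+4.1)·(-155)] / -7100 = -0.006690
∂h/∂y = [(-70)·(+4.1) − (-100)·(+4.9)] / -7100 = -0.02859
h(407149, 4536468) = 237.0 + (-0.006690)·(70) + (-0.02859)·(-225) = 237.0 -0.468 +6.433 = 242.965 m.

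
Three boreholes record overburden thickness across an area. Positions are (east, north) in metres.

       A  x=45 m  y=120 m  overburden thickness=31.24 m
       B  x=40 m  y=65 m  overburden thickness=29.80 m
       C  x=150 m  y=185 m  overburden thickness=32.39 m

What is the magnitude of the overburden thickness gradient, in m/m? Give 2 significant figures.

Differences from A: to B (Δx, Δy, Δh) = (-5, -55, -1.44); to C = (105, 65, +1.15).
Determinant of the coordinate differences = (-5)·65 − 105·(-55) = 5450.
∂d/∂x = [(-1.44)·65 − (+1.15)·(-55)] / 5450 = -0.005569
∂d/∂y = [(-5)·(+1.15) − 105·(-1.44)] / 5450 = +0.02669
|∇f| = √(-0.005569² + 0.02669²) = 0.02726 m/m

0.027 m/m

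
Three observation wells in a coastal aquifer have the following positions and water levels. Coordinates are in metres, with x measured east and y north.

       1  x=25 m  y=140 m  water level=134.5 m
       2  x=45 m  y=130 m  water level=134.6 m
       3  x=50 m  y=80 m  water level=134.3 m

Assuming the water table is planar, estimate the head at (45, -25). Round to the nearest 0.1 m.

With h = a·x + b·y + c and 1 as origin, the differences give:
  20·a + (-10)·b = +0.1
  25·a + (-60)·b = -0.2
Eliminate b (×(-60) and ×(-10), subtract): -950·a = -8.00 → a = ∂h/∂x = +0.008421
Back-substitute: b = ∂h/∂y = +0.006842.
h(45, -25) = 134.5 + (+0.008421)·(20) + (+0.006842)·(-165) = 134.5 +0.168 -1.129 = 133.539 m.

133.5 m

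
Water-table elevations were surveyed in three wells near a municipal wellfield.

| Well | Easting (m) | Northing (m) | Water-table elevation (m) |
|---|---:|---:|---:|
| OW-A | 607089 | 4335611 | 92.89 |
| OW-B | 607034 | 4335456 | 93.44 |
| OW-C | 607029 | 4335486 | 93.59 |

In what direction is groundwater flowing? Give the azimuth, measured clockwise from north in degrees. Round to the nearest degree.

Differences from OW-A: to OW-B (Δx, Δy, Δh) = (-55, -155, +0.55); to OW-C = (-60, -125, +0.70).
Solve a·Δx + b·Δy = Δh: det = (-55)·(-125) − (-60)·(-155) = -2425.
∂h/∂x = [(+0.55)·(-125) − (+0.70)·(-155)] / -2425 = -0.01639
∂h/∂y = [(-55)·(+0.70) − (-60)·(+0.55)] / -2425 = +0.002268
Flow direction (−∇h) has components (+0.01639 E, -0.002268 N).
Azimuth = atan2(E, N) = atan2(+0.01639, -0.002268) = 97.9° ≈ 098°.

098°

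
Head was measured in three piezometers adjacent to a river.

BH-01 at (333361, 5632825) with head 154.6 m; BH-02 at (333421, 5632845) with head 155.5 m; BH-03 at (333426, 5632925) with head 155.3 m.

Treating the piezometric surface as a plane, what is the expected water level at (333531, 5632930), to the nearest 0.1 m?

Differences from BH-01: to BH-02 (Δx, Δy, Δh) = (60, 20, +0.9); to BH-03 = (65, 100, +0.7).
Solve a·Δx + b·Δy = Δh: det = 60·100 − 65·20 = 4700.
∂h/∂x = [(+0.9)·100 − (+0.7)·20] / 4700 = +0.01617
∂h/∂y = [60·(+0.7) − 65·(+0.9)] / 4700 = -0.003511
h(333531, 5632930) = 154.6 + (+0.01617)·(170) + (-0.003511)·(105) = 154.6 +2.749 -0.369 = 156.980 m.

157.0 m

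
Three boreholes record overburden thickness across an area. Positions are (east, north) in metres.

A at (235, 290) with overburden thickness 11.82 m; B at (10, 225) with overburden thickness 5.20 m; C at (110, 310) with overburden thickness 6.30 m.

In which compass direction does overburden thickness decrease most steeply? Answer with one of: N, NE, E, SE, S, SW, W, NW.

Three-point gradient (reference A): Δ to B = (-225, -65, -6.62), Δ to C = (-125, 20, -5.52).
∂d/∂x = +0.03891, ∂d/∂y = -0.03283 (det = -12625).
Steepest decrease is along −∇f = (-0.03891 E, +0.03283 N) → northwest.

NW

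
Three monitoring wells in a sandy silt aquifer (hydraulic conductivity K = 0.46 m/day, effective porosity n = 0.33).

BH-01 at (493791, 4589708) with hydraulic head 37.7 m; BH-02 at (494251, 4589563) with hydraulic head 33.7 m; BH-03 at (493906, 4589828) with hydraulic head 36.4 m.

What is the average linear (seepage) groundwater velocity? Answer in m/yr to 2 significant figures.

Three-point gradient (reference BH-01): Δ to BH-02 = (460, -145, -4.0), Δ to BH-03 = (115, 120, -1.3).
∂h/∂x = -0.009301, ∂h/∂y = -0.001920 (det = 71875).
|∇h| = √(-0.009301² + -0.001920²) = 0.009497
Seepage velocity v = K·i/n = 0.46 × 0.009497 / 0.33 = 0.01324 m/day = 4.836 m/yr.

4.8 m/yr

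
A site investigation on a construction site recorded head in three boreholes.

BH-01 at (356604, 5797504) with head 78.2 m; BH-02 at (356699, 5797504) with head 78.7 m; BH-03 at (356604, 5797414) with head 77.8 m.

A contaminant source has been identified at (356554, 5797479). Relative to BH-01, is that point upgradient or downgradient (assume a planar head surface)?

∂h/∂x = (78.7 − 78.2) / (356699 − 356604) = +0.005263
∂h/∂y = (77.8 − 78.2) / (5797414 − 5797504) = +0.004444
Head at (356554, 5797479) = 78.2 + (+0.005263)·(-50) + (+0.004444)·(-25) = 77.83 m.
That is lower than the 78.2 m at BH-01, so the point is downgradient.

downgradient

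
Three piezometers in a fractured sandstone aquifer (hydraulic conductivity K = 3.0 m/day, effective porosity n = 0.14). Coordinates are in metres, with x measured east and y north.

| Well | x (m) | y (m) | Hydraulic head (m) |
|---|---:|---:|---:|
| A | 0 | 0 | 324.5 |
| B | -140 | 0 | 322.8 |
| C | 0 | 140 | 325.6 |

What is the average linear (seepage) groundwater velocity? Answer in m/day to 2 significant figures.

0.31 m/day

∂h/∂x = (322.8 − 324.5) / (-140 − 0) = +0.01214
∂h/∂y = (325.6 − 324.5) / (140 − 0) = +0.007857
|∇h| = √(0.01214² + 0.007857²) = 0.01446
Seepage velocity v = K·i/n = 3.0 × 0.01446 / 0.14 = 0.3099 m/day.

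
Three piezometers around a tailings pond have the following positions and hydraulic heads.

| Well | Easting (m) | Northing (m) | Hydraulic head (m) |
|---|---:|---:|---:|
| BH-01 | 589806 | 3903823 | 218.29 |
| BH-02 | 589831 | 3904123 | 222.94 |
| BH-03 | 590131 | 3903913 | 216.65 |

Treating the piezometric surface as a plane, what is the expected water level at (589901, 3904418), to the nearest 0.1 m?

227.1 m

Taking BH-01 as reference: BH-02−BH-01 = (25, 300, +4.65); BH-03−BH-01 = (325, 90, -1.64).
Solve a·Δx + b·Δy = Δh: det = 25·90 − 325·300 = -95250.
∂h/∂x = [(+4.65)·90 − (-1.64)·300] / -95250 = -0.009559
∂h/∂y = [25·(-1.64) − 325·(+4.65)] / -95250 = +0.01630
h(589901, 3904418) = 218.29 + (-0.009559)·(95) + (+0.01630)·(595) = 218.29 -0.908 +9.696 = 227.078 m.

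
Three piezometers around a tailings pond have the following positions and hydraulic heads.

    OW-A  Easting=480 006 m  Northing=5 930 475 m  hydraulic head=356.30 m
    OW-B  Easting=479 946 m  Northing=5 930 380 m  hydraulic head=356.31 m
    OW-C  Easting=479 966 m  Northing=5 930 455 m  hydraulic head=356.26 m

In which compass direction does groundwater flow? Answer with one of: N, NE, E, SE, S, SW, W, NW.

NW

With h = a·x + b·y + c and OW-A as origin, the differences give:
  (-60)·a + (-95)·b = +0.01
  (-40)·a + (-20)·b = -0.04
Eliminate b (×(-20) and ×(-95), subtract): -2600·a = -4.000 → a = ∂h/∂x = +0.001538
Back-substitute: b = ∂h/∂y = -0.001077.
Flow = −∇h = (-0.001538 east, +0.001077 north), which points northwest.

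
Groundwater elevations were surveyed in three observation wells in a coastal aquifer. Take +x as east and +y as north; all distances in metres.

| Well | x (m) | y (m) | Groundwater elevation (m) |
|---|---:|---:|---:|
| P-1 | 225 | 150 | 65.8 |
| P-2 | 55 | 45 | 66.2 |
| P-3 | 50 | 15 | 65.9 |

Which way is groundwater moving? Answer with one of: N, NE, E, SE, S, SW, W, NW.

SE

With h = a·x + b·y + c and P-1 as origin, the differences give:
  (-170)·a + (-105)·b = +0.4
  (-175)·a + (-135)·b = +0.1
Eliminate b (×(-135) and ×(-105), subtract): 4575·a = -43.50 → a = ∂h/∂x = -0.009508
Back-substitute: b = ∂h/∂y = +0.01158.
Flow = −∇h = (+0.009508 east, -0.01158 north), which points southeast.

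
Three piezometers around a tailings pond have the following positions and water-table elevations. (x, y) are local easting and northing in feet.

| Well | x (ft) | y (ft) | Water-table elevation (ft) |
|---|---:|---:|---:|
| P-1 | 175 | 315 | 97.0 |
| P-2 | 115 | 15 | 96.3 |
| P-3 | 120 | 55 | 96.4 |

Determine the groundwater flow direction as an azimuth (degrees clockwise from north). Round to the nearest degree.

141°

With h = a·x + b·y + c and P-1 as origin, the differences give:
  (-60)·a + (-300)·b = -0.7
  (-55)·a + (-260)·b = -0.6
Eliminate b (×(-260) and ×(-300), subtract): -900·a = 2.00 → a = ∂h/∂x = -0.002222
Back-substitute: b = ∂h/∂y = +0.002778.
Flow direction (−∇h) has components (+0.002222 E, -0.002778 N).
Azimuth = atan2(E, N) = atan2(+0.002222, -0.002778) = 141.3° ≈ 141°.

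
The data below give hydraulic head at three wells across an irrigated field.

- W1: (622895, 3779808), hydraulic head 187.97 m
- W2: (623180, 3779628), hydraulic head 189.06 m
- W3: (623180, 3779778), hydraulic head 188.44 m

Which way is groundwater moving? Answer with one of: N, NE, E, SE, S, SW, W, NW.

N

Differences from W1: to W2 (Δx, Δy, Δh) = (285, -180, +1.09); to W3 = (285, -30, +0.47).
Determinant of the coordinate differences = 285·(-30) − 285·(-180) = 42750.
∂h/∂x = [(+1.09)·(-30) − (+0.47)·(-180)] / 42750 = +0.001214
∂h/∂y = [285·(+0.47) − 285·(+1.09)] / 42750 = -0.004133
Flow = −∇h = (-0.001214 east, +0.004133 north), which points north.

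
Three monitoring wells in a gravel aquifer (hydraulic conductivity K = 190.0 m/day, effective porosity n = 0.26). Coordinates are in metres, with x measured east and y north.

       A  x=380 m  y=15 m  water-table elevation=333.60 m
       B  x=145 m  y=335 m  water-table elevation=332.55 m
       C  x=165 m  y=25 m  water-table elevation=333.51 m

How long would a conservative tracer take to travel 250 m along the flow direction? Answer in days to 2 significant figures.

110 days

With h = a·x + b·y + c and A as origin, the differences give:
  (-235)·a + 320·b = -1.05
  (-215)·a + 10·b = -0.09
Eliminate b (×10 and ×320, subtract): 66450·a = 18.300 → a = ∂h/∂x = +0.0002754
Back-substitute: b = ∂h/∂y = -0.003079.
|∇h| = √(0.0002754² + -0.003079²) = 0.003091
Seepage velocity v = K·i/n = 190.0 × 0.003091 / 0.26 = 2.259 m/day.
t = 250 / 2.259 = 110.7 days.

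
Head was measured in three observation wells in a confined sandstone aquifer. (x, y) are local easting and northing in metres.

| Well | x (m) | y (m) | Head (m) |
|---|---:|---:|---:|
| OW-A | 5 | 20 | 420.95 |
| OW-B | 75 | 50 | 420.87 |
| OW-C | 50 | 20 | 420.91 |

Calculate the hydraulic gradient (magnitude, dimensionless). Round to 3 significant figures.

0.00107

With h = a·x + b·y + c and OW-A as origin, the differences give:
  70·a + 30·b = -0.08
  45·a + 0·b = -0.04
Eliminate b (×0 and ×30, subtract): -1350·a = 1.200 → a = ∂h/∂x = -0.0008889
Back-substitute: b = ∂h/∂y = -0.0005926.
|∇h| = √(-0.0008889² + -0.0005926²) = 0.001068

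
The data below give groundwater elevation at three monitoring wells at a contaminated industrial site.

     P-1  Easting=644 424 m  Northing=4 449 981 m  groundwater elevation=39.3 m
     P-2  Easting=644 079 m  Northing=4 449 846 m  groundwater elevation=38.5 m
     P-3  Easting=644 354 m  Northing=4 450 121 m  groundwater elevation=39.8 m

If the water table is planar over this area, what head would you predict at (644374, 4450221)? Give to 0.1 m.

Differences from P-1: to P-2 (Δx, Δy, Δh) = (-345, -135, -0.8); to P-3 = (-70, 140, +0.5).
Determinant of the coordinate differences = (-345)·140 − (-70)·(-135) = -57750.
∂h/∂x = [(-0.8)·140 − (+0.5)·(-135)] / -57750 = +0.0007706
∂h/∂y = [(-345)·(+0.5) − (-70)·(-0.8)] / -57750 = +0.003957
h(644374, 4450221) = 39.3 + (+0.0007706)·(-50) + (+0.003957)·(240) = 39.3 -0.039 +0.950 = 40.211 m.

40.2 m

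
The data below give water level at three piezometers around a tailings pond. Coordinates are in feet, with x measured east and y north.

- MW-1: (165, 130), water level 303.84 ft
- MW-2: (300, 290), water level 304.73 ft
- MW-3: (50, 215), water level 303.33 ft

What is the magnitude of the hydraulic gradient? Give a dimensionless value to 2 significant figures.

Differences from MW-1: to MW-2 (Δx, Δy, Δh) = (135, 160, +0.89); to MW-3 = (-115, 85, -0.51).
Solve a·Δx + b·Δy = Δh: det = 135·85 − (-115)·160 = 29875.
∂h/∂x = [(+0.89)·85 − (-0.51)·160] / 29875 = +0.005264
∂h/∂y = [135·(-0.51) − (-115)·(+0.89)] / 29875 = +0.001121
|∇h| = √(0.005264² + 0.001121²) = 0.005382

0.0054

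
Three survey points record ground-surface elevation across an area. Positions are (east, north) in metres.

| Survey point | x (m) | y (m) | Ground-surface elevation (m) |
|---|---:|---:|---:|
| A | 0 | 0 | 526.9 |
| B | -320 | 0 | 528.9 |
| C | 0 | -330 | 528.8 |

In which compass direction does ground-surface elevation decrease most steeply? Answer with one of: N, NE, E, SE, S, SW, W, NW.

NE

∂z/∂x = (528.9 − 526.9) / (-320 − 0) = -0.006250
∂z/∂y = (528.8 − 526.9) / (-330 − 0) = -0.005758
Steepest decrease is along −∇f = (+0.006250 E, +0.005758 N) → northeast.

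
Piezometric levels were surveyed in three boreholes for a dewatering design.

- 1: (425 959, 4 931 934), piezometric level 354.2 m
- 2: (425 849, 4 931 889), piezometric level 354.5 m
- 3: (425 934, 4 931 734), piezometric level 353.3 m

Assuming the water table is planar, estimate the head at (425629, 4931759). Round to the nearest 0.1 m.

354.9 m

Taking 1 as reference: 2−1 = (-110, -45, +0.3); 3−1 = (-25, -200, -0.9).
Solve a·Δx + b·Δy = Δh: det = (-110)·(-200) − (-25)·(-45) = 20875.
∂h/∂x = [(+0.3)·(-200) − (-0.9)·(-45)] / 20875 = -0.004814
∂h/∂y = [(-110)·(-0.9) − (-25)·(+0.3)] / 20875 = +0.005102
h(425629, 4931759) = 354.2 + (-0.004814)·(-330) + (+0.005102)·(-175) = 354.2 +1.589 -0.893 = 354.896 m.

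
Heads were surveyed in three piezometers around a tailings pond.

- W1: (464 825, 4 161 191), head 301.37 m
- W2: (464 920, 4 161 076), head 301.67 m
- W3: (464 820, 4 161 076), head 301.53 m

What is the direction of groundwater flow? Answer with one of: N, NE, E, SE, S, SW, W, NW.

NW

Differences from W1: to W2 (Δx, Δy, Δh) = (95, -115, +0.30); to W3 = (-5, -115, +0.16).
Solve a·Δx + b·Δy = Δh: det = 95·(-115) − (-5)·(-115) = -11500.
∂h/∂x = [(+0.30)·(-115) − (+0.16)·(-115)] / -11500 = +0.001400
∂h/∂y = [95·(+0.16) − (-5)·(+0.30)] / -11500 = -0.001452
Flow = −∇h = (-0.001400 east, +0.001452 north), which points northwest.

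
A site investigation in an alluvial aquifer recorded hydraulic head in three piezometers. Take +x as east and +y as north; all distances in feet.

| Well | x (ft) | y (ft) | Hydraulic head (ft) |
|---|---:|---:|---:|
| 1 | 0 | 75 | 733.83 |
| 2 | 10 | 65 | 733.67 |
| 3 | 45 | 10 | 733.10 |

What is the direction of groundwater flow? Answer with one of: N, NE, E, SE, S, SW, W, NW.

E

Taking 1 as reference: 2−1 = (10, -10, -0.16); 3−1 = (45, -65, -0.73).
Determinant of the coordinate differences = 10·(-65) − 45·(-10) = -200.
∂h/∂x = [(-0.16)·(-65) − (-0.73)·(-10)] / -200 = -0.01550
∂h/∂y = [10·(-0.73) − 45·(-0.16)] / -200 = +0.0005000
Flow = −∇h = (+0.01550 east, -0.0005000 north), which points east.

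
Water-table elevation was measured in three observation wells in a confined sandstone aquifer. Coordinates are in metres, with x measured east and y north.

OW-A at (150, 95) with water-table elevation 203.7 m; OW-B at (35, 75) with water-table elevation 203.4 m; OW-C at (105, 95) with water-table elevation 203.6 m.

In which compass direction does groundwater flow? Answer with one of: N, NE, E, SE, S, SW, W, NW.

Differences from OW-A: to OW-B (Δx, Δy, Δh) = (-115, -20, -0.3); to OW-C = (-45, 0, -0.1).
Solve a·Δx + b·Δy = Δh: det = (-115)·0 − (-45)·(-20) = -900.
∂h/∂x = [(-0.3)·0 − (-0.1)·(-20)] / -900 = +0.002222
∂h/∂y = [(-115)·(-0.1) − (-45)·(-0.3)] / -900 = +0.002222
Flow = −∇h = (-0.002222 east, -0.002222 north), which points southwest.

SW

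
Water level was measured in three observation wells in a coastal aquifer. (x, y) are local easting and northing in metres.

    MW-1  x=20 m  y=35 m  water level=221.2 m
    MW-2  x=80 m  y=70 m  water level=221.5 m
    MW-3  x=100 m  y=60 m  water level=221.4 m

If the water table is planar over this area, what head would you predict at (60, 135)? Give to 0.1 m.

222.1 m

With h = a·x + b·y + c and MW-1 as origin, the differences give:
  60·a + 35·b = +0.3
  80·a + 25·b = +0.2
Eliminate b (×25 and ×35, subtract): -1300·a = 0.50 → a = ∂h/∂x = -0.0003846
Back-substitute: b = ∂h/∂y = +0.009231.
h(60, 135) = 221.2 + (-0.0003846)·(40) + (+0.009231)·(100) = 221.2 -0.015 +0.923 = 222.108 m.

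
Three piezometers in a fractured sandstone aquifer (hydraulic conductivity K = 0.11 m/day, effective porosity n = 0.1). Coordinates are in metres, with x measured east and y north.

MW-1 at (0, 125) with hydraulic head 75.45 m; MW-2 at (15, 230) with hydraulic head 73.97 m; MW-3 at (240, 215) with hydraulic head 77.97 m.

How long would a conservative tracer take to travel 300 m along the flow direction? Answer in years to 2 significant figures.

32 years

Differences from MW-1: to MW-2 (Δx, Δy, Δh) = (15, 105, -1.48); to MW-3 = (240, 90, +2.52).
Solve a·Δx + b·Δy = Δh: det = 15·90 − 240·105 = -23850.
∂h/∂x = [(-1.48)·90 − (+2.52)·105] / -23850 = +0.01668
∂h/∂y = [15·(+2.52) − 240·(-1.48)] / -23850 = -0.01648
|∇h| = √(0.01668² + -0.01648²) = 0.02345
Seepage velocity v = K·i/n = 0.11 × 0.02345 / 0.1 = 0.02579 m/day.
t = 300 / 0.02579 = 1.163e+04 days = 31.8 years.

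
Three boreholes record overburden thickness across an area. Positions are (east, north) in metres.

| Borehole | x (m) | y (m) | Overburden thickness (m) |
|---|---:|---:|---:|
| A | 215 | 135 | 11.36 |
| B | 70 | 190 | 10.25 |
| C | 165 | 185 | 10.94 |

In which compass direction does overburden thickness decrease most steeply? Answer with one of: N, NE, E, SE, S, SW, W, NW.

W

Taking A as reference: B−A = (-145, 55, -1.11); C−A = (-50, 50, -0.42).
Solve a·Δx + b·Δy = Δd: det = (-145)·50 − (-50)·55 = -4500.
∂d/∂x = [(-1.11)·50 − (-0.42)·55] / -4500 = +0.007200
∂d/∂y = [(-145)·(-0.42) − (-50)·(-1.11)] / -4500 = -0.001200
Steepest decrease is along −∇f = (-0.007200 E, +0.001200 N) → west.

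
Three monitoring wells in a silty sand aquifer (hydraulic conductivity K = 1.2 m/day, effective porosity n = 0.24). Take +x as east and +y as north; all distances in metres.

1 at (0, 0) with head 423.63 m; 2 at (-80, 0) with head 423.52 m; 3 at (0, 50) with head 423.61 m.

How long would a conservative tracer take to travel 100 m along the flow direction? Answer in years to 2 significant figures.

38 years

∂h/∂x = (423.52 − 423.63) / (-80 − 0) = +0.001375
∂h/∂y = (423.61 − 423.63) / (50 − 0) = -0.0004000
|∇h| = √(0.001375² + -0.0004000²) = 0.001432
Seepage velocity v = K·i/n = 1.2 × 0.001432 / 0.24 = 0.00716 m/day.
t = 100 / 0.00716 = 1.397e+04 days = 38.2 years.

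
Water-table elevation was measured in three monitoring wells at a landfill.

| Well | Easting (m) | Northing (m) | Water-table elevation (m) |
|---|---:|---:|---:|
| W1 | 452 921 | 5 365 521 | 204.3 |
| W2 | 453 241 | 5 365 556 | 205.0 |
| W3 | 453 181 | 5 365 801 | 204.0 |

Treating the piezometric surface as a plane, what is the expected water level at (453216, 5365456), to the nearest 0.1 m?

205.3 m

With h = a·x + b·y + c and W1 as origin, the differences give:
  320·a + 35·b = +0.7
  260·a + 280·b = -0.3
Eliminate b (×280 and ×35, subtract): 80500·a = 206.50 → a = ∂h/∂x = +0.002565
Back-substitute: b = ∂h/∂y = -0.003453.
h(453216, 5365456) = 204.3 + (+0.002565)·(295) + (-0.003453)·(-65) = 204.3 +0.757 +0.224 = 205.281 m.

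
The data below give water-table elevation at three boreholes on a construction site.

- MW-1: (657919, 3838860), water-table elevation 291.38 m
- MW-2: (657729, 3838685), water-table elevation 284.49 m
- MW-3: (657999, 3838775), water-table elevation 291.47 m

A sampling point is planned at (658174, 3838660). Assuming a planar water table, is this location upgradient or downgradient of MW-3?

upgradient

With h = a·x + b·y + c and MW-1 as origin, the differences give:
  (-190)·a + (-175)·b = -6.89
  80·a + (-85)·b = +0.09
Eliminate b (×(-85) and ×(-175), subtract): 30150·a = 601.400 → a = ∂h/∂x = +0.01995
Back-substitute: b = ∂h/∂y = +0.01771.
Head at (658174, 3838660) = 291.38 + (+0.01995)·(255) + (+0.01771)·(-200) = 292.92 m.
That is higher than the 291.47 m at MW-3, so the point is upgradient.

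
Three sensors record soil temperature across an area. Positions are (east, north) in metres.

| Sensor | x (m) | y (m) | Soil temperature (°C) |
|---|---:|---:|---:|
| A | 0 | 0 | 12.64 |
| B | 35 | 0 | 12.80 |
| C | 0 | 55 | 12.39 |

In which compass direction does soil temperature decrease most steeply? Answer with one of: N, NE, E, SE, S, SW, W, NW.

∂T/∂x = (12.80 − 12.64) / (35 − 0) = +0.004571
∂T/∂y = (12.39 − 12.64) / (55 − 0) = -0.004545
Steepest decrease is along −∇f = (-0.004571 E, +0.004545 N) → northwest.

NW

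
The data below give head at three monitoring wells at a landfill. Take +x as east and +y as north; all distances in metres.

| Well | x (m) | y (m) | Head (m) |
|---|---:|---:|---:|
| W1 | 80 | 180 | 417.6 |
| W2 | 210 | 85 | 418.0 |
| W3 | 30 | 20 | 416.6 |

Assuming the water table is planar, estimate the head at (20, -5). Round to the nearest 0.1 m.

Differences from W1: to W2 (Δx, Δy, Δh) = (130, -95, +0.4); to W3 = (-50, -160, -1.0).
Solve a·Δx + b·Δy = Δh: det = 130·(-160) − (-50)·(-95) = -25550.
∂h/∂x = [(+0.4)·(-160) − (-1.0)·(-95)] / -25550 = +0.006223
∂h/∂y = [130·(-1.0) − (-50)·(+0.4)] / -25550 = +0.004305
h(20, -5) = 417.6 + (+0.006223)·(-60) + (+0.004305)·(-185) = 417.6 -0.373 -0.796 = 416.430 m.

416.4 m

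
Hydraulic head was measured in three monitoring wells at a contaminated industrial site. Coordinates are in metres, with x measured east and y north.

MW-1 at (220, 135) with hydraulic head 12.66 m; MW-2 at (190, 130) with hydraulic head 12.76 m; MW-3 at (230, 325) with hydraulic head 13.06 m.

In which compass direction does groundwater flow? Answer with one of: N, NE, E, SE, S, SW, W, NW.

Differences from MW-1: to MW-2 (Δx, Δy, Δh) = (-30, -5, +0.10); to MW-3 = (10, 190, +0.40).
Determinant of the coordinate differences = (-30)·190 − 10·(-5) = -5650.
∂h/∂x = [(+0.10)·190 − (+0.40)·(-5)] / -5650 = -0.003717
∂h/∂y = [(-30)·(+0.40) − 10·(+0.10)] / -5650 = +0.002301
Flow = −∇h = (+0.003717 east, -0.002301 north), which points southeast.

SE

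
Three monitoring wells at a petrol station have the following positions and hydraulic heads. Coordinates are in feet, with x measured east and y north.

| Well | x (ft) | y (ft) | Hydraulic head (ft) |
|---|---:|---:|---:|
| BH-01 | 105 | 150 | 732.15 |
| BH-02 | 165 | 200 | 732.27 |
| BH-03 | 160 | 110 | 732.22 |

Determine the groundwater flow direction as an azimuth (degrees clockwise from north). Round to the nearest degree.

254°

With h = a·x + b·y + c and BH-01 as origin, the differences give:
  60·a + 50·b = +0.12
  55·a + (-40)·b = +0.07
Eliminate b (×(-40) and ×50, subtract): -5150·a = -8.300 → a = ∂h/∂x = +0.001612
Back-substitute: b = ∂h/∂y = +0.0004660.
Flow direction (−∇h) has components (-0.001612 E, -0.0004660 N).
Azimuth = atan2(E, N) = atan2(-0.001612, -0.0004660) = 253.9° ≈ 254°.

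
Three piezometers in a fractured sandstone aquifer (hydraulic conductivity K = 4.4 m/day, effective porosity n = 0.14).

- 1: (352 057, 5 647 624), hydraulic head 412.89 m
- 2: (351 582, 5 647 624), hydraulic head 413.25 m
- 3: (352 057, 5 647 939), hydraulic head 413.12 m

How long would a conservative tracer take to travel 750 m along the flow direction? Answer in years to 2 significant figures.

∂h/∂x = (413.25 − 412.89) / (351582 − 352057) = -0.0007579
∂h/∂y = (413.12 − 412.89) / (5647939 − 5647624) = +0.0007302
|∇h| = √(-0.0007579² + 0.0007302²) = 0.001052
Seepage velocity v = K·i/n = 4.4 × 0.001052 / 0.14 = 0.03306 m/day.
t = 750 / 0.03306 = 2.269e+04 days = 62.1 years.

62 years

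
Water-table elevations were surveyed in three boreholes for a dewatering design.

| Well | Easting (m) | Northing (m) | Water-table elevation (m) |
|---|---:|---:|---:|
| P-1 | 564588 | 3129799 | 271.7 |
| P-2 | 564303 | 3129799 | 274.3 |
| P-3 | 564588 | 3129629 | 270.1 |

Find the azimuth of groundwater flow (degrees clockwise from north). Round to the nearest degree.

136°

∂h/∂x = (274.3 − 271.7) / (564303 − 564588) = -0.009123
∂h/∂y = (270.1 − 271.7) / (3129629 − 3129799) = +0.009412
Flow direction (−∇h) has components (+0.009123 E, -0.009412 N).
Azimuth = atan2(E, N) = atan2(+0.009123, -0.009412) = 135.9° ≈ 136°.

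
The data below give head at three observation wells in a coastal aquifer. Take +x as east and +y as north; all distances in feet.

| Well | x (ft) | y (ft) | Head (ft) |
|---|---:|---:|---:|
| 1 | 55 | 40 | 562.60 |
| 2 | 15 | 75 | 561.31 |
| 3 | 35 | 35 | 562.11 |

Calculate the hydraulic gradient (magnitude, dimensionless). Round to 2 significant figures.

0.027

Three-point gradient (reference 1): Δ to 2 = (-40, 35, -1.29), Δ to 3 = (-20, -5, -0.49).
∂h/∂x = +0.02622, ∂h/∂y = -0.006889 (det = 900).
|∇h| = √(0.02622² + -0.006889²) = 0.02711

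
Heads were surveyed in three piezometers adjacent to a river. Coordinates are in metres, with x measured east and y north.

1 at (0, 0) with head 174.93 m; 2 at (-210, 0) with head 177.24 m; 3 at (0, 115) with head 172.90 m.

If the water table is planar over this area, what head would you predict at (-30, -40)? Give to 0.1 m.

176.0 m

∂h/∂x = (177.24 − 174.93) / (-210 − 0) = -0.01100
∂h/∂y = (172.90 − 174.93) / (115 − 0) = -0.01765
h(-30, -40) = 174.93 + (-0.01100)·(-30) + (-0.01765)·(-40) = 174.93 +0.330 +0.706 = 175.966 m.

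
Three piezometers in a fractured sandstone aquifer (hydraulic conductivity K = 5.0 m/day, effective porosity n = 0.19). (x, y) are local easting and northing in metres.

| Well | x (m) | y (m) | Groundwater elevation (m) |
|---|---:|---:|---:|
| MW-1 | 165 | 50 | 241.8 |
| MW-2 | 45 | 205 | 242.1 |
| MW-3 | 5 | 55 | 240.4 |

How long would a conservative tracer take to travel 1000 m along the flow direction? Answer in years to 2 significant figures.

8.2 years

Differences from MW-1: to MW-2 (Δx, Δy, Δh) = (-120, 155, +0.3); to MW-3 = (-160, 5, -1.4).
Determinant of the coordinate differences = (-120)·5 − (-160)·155 = 24200.
∂h/∂x = [(+0.3)·5 − (-1.4)·155] / 24200 = +0.009029
∂h/∂y = [(-120)·(-1.4) − (-160)·(+0.3)] / 24200 = +0.008926
|∇h| = √(0.009029² + 0.008926²) = 0.0127
Seepage velocity v = K·i/n = 5.0 × 0.0127 / 0.19 = 0.3342 m/day.
t = 1000 / 0.3342 = 2992 days = 8.19 years.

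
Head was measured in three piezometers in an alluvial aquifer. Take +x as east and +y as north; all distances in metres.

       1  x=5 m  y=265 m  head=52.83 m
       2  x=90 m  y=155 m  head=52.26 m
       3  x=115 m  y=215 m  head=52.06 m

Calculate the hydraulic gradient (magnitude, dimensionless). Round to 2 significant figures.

With h = a·x + b·y + c and 1 as origin, the differences give:
  85·a + (-110)·b = -0.57
  110·a + (-50)·b = -0.77
Eliminate b (×(-50) and ×(-110), subtract): 7850·a = -56.200 → a = ∂h/∂x = -0.007159
Back-substitute: b = ∂h/∂y = -0.0003503.
|∇h| = √(-0.007159² + -0.0003503²) = 0.007168

0.0072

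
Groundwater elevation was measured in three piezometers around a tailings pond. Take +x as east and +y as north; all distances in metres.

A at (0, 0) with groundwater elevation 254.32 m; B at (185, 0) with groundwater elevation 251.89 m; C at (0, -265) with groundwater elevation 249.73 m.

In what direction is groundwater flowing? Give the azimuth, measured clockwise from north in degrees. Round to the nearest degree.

143°

∂h/∂x = (251.89 − 254.32) / (185 − 0) = -0.01314
∂h/∂y = (249.73 − 254.32) / (-265 − 0) = +0.01732
Flow direction (−∇h) has components (+0.01314 E, -0.01732 N).
Azimuth = atan2(E, N) = atan2(+0.01314, -0.01732) = 142.8° ≈ 143°.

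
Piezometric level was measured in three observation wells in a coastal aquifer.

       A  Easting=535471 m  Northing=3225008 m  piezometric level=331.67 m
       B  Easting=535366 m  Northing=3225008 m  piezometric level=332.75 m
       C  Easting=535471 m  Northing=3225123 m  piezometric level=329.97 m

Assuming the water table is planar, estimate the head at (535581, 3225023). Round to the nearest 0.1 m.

330.3 m

∂h/∂x = (332.75 − 331.67) / (535366 − 535471) = -0.01029
∂h/∂y = (329.97 − 331.67) / (3225123 − 3225008) = -0.01478
h(535581, 3225023) = 331.67 + (-0.01029)·(110) + (-0.01478)·(15) = 331.67 -1.131 -0.222 = 330.317 m.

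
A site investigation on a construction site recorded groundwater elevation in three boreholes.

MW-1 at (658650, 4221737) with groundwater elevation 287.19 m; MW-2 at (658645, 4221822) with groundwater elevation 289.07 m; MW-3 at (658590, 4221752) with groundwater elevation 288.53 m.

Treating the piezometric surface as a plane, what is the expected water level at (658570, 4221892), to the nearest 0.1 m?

Three-point gradient (reference MW-1): Δ to MW-2 = (-5, 85, +1.88), Δ to MW-3 = (-60, 15, +1.34).
∂h/∂x = -0.01705, ∂h/∂y = +0.02111 (det = 5025).
h(658570, 4221892) = 287.19 + (-0.01705)·(-80) + (+0.02111)·(155) = 287.19 +1.364 +3.273 = 291.827 m.

291.8 m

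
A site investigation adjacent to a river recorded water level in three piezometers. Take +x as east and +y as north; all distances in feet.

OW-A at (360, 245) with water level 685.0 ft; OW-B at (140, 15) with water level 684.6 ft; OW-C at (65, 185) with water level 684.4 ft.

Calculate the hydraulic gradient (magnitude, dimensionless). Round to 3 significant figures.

0.00210

Taking OW-A as reference: OW-B−OW-A = (-220, -230, -0.4); OW-C−OW-A = (-295, -60, -0.6).
Determinant of the coordinate differences = (-220)·(-60) − (-295)·(-230) = -54650.
∂h/∂x = [(-0.4)·(-60) − (-0.6)·(-230)] / -54650 = +0.002086
∂h/∂y = [(-220)·(-0.6) − (-295)·(-0.4)] / -54650 = -0.0002562
|∇h| = √(0.002086² + -0.0002562²) = 0.002102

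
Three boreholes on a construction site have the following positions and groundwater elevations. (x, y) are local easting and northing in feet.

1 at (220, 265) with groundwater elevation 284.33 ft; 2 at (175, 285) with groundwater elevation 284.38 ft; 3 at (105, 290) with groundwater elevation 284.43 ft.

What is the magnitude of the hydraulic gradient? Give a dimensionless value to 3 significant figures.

Taking 1 as reference: 2−1 = (-45, 20, +0.05); 3−1 = (-115, 25, +0.10).
Solve a·Δx + b·Δy = Δh: det = (-45)·25 − (-115)·20 = 1175.
∂h/∂x = [(+0.05)·25 − (+0.10)·20] / 1175 = -0.0006383
∂h/∂y = [(-45)·(+0.10) − (-115)·(+0.05)] / 1175 = +0.001064
|∇h| = √(-0.0006383² + 0.001064²) = 0.001241

0.00124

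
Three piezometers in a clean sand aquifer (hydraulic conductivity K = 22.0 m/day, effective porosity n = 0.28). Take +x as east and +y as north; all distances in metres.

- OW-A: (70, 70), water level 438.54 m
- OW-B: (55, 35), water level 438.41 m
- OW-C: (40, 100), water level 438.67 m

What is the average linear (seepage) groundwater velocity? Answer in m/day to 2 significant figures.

0.31 m/day

With h = a·x + b·y + c and OW-A as origin, the differences give:
  (-15)·a + (-35)·b = -0.13
  (-30)·a + 30·b = +0.13
Eliminate b (×30 and ×(-35), subtract): -1500·a = 0.650 → a = ∂h/∂x = -0.0004333
Back-substitute: b = ∂h/∂y = +0.003900.
|∇h| = √(-0.0004333² + 0.003900²) = 0.003924
Seepage velocity v = K·i/n = 22.0 × 0.003924 / 0.28 = 0.3083 m/day.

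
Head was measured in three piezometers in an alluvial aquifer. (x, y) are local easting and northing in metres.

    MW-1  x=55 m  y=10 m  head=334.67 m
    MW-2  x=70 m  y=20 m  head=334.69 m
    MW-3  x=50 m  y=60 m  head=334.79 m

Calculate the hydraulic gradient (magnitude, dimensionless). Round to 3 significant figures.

Three-point gradient (reference MW-1): Δ to MW-2 = (15, 10, +0.02), Δ to MW-3 = (-5, 50, +0.12).
∂h/∂x = -0.0002500, ∂h/∂y = +0.002375 (det = 800).
|∇h| = √(-0.0002500² + 0.002375²) = 0.002388

0.00239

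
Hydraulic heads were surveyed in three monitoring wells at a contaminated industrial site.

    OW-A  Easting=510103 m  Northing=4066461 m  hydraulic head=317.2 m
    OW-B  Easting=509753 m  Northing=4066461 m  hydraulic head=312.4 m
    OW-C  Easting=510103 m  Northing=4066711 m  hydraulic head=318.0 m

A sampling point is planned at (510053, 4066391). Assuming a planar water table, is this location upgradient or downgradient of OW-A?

∂h/∂x = (312.4 − 317.2) / (509753 − 510103) = +0.01371
∂h/∂y = (318.0 − 317.2) / (4066711 − 4066461) = +0.003200
Head at (510053, 4066391) = 317.2 + (+0.01371)·(-50) + (+0.003200)·(-70) = 316.29 m.
That is lower than the 317.2 m at OW-A, so the point is downgradient.

downgradient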